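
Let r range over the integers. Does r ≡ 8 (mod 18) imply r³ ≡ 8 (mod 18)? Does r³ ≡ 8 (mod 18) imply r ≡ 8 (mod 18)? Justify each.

(←) This fails: take r = 2. Then 2³ = 8 ≡ 8 (mod 18), yet 2 ≡ 2 (mod 18), not 8.

(→) Suppose r ≡ 8 (mod 18). Write r = 18j + 8. Then (18j + 8)³ = 5832j³ + 7776j² + 3456j + 512 = 18(324j³ + 432j² + 192j + 28) + 8, so r³ ≡ 8 (mod 18).

Only the forward direction holds.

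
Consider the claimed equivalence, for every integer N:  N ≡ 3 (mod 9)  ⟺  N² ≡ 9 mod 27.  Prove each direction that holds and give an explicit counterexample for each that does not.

The forward direction holds; the converse fails.

(⟹) Suppose N ≡ 3 (mod 9). Working modulo 27, N ∈ {3, 12, 21}; for each such r, r² ≡ 9 (mod 27).

(⟸) This fails: take N = 6. Then 6² = 36 ≡ 9 (mod 27), yet 6 ≡ 6 (mod 9), not 3.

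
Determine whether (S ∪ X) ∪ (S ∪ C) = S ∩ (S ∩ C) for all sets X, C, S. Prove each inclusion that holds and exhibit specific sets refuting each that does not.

The sets are not equal: only the reverse inclusion holds.

(⟹) This inclusion fails. Take X = {1}, C = ∅, S = ∅; then 1 ∈ (S ∪ X) ∪ (S ∪ C) but 1 ∉ S ∩ (S ∩ C).

(⟸) Let x ∈ S ∩ (S ∩ C). Then either x ∈ C ∩ S and x ∉ X; or x ∈ X ∩ C ∩ S. In each case x ∈ (S ∪ X) ∪ (S ∪ C), so S ∩ (S ∩ C) ⊆ (S ∪ X) ∪ (S ∪ C).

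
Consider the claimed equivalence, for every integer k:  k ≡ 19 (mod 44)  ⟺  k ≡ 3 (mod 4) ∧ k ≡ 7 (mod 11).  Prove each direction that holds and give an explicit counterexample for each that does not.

[⇒] This fails: k = 19 gives 19 ≡ 19 (mod 44) but 19 ≡ 8 (mod 11), so the conjunction on the right does not hold.

[⇐] This fails: k = 7 satisfies both congruences on the right (7 ≡ 3 mod 4 and 7 ≡ 7 mod 11) yet 7 ≡ 7 (mod 44), not 19.

Neither implication holds.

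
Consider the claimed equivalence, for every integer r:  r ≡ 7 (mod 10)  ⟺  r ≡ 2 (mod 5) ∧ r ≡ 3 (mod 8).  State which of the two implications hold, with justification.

(⟹) This fails: r = 17 gives 17 ≡ 7 (mod 10) but 17 ≡ 1 (mod 8), so the conjunction on the right does not hold.

(⟸) Conversely, if r ≡ 2 (mod 5) and r ≡ 3 (mod 8), then by the Chinese remainder theorem r ≡ 27 (mod 40). Since 27 ≡ 7 (mod 10) and 10 ∣ 40, we get r ≡ 7 (mod 10).

Only the reverse direction holds.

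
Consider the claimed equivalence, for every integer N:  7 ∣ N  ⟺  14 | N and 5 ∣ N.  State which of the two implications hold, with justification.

Not equivalent: only (⇐) holds.

(→) This fails: take N = 7. Certainly 7 ∣ 7, but 14 ∤ 7.

(←) Suppose 14 ∣ N and 5 ∣ N. Any common multiple of 14 and 5 is a multiple of their lcm; here gcd(14, 5) = 1, so lcm(14, 5) = 14·5 = 70, so 70 ∣ N. Since 7 ∣ 70, it follows that 7 ∣ N.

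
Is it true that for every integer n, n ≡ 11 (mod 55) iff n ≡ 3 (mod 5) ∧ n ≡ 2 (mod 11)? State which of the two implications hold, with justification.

(⟹) This fails: n = 11 gives 11 ≡ 11 (mod 55) but 11 ≡ 1 (mod 5), so the conjunction on the right does not hold.

(⟸) This fails: n = 13 satisfies both congruences on the right (13 ≡ 3 mod 5 and 13 ≡ 2 mod 11) yet 13 ≡ 13 (mod 55), not 11.

(⇒) fails and (⇐) fails.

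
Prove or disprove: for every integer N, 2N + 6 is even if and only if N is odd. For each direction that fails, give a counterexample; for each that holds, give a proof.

(⟹) This fails: take N = 6. Then 2N + 6 = 18, which is even, yet N = 6 is even, not odd.

(⟸) Suppose N is odd. Since 2 is even, 2N is even for every N, so 2N + 6 has the same parity as 6, which is even. Hence 2N + 6 is even.

Not equivalent: only (⇐) holds.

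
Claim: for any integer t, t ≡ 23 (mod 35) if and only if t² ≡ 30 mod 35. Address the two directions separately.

Neither direction holds.

[⇒] This fails: take t = 23. Then 23 ≡ 23 (mod 35), but 23² = 529 ≡ 4 (mod 35), not 30.

[⇐] This fails: take t = 10. Then 10² = 100 ≡ 30 (mod 35), yet 10 ≡ 10 (mod 35), not 23.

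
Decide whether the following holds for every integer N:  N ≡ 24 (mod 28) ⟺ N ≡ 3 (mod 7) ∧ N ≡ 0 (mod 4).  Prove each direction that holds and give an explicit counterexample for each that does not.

(→) Suppose N ≡ 24 (mod 28); write N = 28j + 24. Since 7 ∣ 28, reducing mod 7 gives N ≡ 24 ≡ 3 (mod 7); since 4 ∣ 28, reducing mod 4 gives N ≡ 24 ≡ 0 (mod 4).

(←) Conversely, if N ≡ 3 (mod 7) and N ≡ 0 (mod 4), then by the Chinese remainder theorem N ≡ 24 (mod 28). This is exactly N ≡ 24 (mod 28).

The biconditional holds.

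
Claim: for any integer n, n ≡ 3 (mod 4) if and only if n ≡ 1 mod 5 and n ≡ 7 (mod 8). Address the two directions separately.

(→) This fails: n = 3 gives 3 ≡ 3 (mod 4) but 3 ≡ 3 (mod 5), so the conjunction on the right does not hold.

(←) Conversely, if n ≡ 1 (mod 5) and n ≡ 7 (mod 8), then by the Chinese remainder theorem n ≡ 31 (mod 40). Since 31 ≡ 3 (mod 4) and 4 ∣ 40, we get n ≡ 3 (mod 4).

Not equivalent: only (⇐) holds.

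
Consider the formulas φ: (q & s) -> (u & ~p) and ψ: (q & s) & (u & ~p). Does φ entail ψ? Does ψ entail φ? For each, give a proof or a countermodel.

Only the converse holds.

(⟹) This fails. Under s = F, p = F, q = F, u = F, the left side is true but the right side is false.

(⟸) Assume the antecedent. If s is true, the antecedent forces (s = T, p = F, q = T, u = T), and (q & s) -> (u & ~p) holds there. If s is false, the antecedent cannot hold. Either way (q & s) -> (u & ~p) holds.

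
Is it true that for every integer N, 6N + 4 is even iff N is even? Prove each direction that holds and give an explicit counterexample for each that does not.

Only the reverse direction holds.

(⟹) This fails: take N = 5. Then 6N + 4 = 34, which is even, yet N = 5 is odd, not even.

(⟸) Suppose N is even. Since 6 is even, 6N is even for every N, so 6N + 4 has the same parity as 4, which is even. Hence 6N + 4 is even.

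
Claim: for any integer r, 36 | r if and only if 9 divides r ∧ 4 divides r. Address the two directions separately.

Both implications hold.

(⟸) Suppose 9 ∣ r and 4 ∣ r. Any common multiple of 9 and 4 is a multiple of their lcm; here gcd(9, 4) = 1, so lcm(9, 4) = 9·4 = 36, so 36 ∣ r.

(⟹) If 36 ∣ r, write r = 36q. Since 36 = 4·9, r = 9·(4q), so 9 ∣ r; and since 36 = 9·4, r = 4·(9q), so 4 ∣ r.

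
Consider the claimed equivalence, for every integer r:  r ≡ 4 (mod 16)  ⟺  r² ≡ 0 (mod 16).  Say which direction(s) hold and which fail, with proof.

Only the forward direction holds.

(←) This fails: take r = 0. Then 0² = 0 ≡ 0 (mod 16), yet 0 ≡ 0 (mod 16), not 4.

(→) Suppose r ≡ 4 (mod 16). Write r = 16j + 4. Then (16j + 4)² = 256j² + 128j + 16 = 16(16j² + 8j + 1) + 0, so r² ≡ 0 (mod 16).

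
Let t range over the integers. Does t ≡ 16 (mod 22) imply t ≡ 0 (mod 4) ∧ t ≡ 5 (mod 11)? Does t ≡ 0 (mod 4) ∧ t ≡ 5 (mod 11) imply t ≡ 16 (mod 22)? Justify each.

(⇒) fails; (⇐) holds.

(→) This fails: t = 38 gives 38 ≡ 16 (mod 22) but 38 ≡ 2 (mod 4), so the conjunction on the right does not hold.

(←) Conversely, if t ≡ 0 (mod 4) and t ≡ 5 (mod 11), then by the Chinese remainder theorem t ≡ 16 (mod 44). Since 16 ≡ 16 (mod 22) and 22 ∣ 44, we get t ≡ 16 (mod 22).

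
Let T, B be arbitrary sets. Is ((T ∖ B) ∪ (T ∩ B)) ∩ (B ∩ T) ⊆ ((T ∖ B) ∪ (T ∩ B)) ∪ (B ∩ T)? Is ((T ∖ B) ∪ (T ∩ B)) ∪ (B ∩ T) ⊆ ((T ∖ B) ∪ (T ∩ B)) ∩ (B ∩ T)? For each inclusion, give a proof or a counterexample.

(⊆) holds; (⊇) fails.

Forward inclusion. Let x ∈ ((T ∖ B) ∪ (T ∩ B)) ∩ (B ∩ T). Then x ∈ T ∩ B, from which x ∈ ((T ∖ B) ∪ (T ∩ B)) ∪ (B ∩ T).

Reverse inclusion. This inclusion fails. Take T = {1}, B = ∅; then 1 ∈ ((T ∖ B) ∪ (T ∩ B)) ∪ (B ∩ T) but 1 ∉ ((T ∖ B) ∪ (T ∩ B)) ∩ (B ∩ T).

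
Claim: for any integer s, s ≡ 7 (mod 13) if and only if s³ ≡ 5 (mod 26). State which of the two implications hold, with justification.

[⇒] This fails: take s = 20. Then 20 ≡ 7 (mod 13), but 20³ = 8000 ≡ 18 (mod 26), not 5.

[⇐] This fails: take s = 11. Then 11³ = 1331 ≡ 5 (mod 26), yet 11 ≡ 11 (mod 13), not 7.

(⇒) fails and (⇐) fails.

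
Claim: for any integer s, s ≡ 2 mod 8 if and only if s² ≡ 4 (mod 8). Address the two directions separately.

Not equivalent: only (⇒) holds.

(⟹) Suppose s ≡ 2 mod 8. Write s = 8j + 2. Then (8j + 2)² = 64j² + 32j + 4 = 8(8j² + 4j) + 4, so s² ≡ 4 (mod 8).

(⟸) This fails: take s = 6. Then 6² = 36 ≡ 4 (mod 8), yet 6 ≡ 6 (mod 8), not 2.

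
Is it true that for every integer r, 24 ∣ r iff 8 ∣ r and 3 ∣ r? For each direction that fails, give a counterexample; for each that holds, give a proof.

Both directions hold.

(⟹) If 24 ∣ r, write r = 24q. Since 24 = 3·8, r = 8·(3q), so 8 ∣ r; and since 24 = 8·3, r = 3·(8q), so 3 ∣ r.

(⟸) Suppose 8 ∣ r and 3 ∣ r. Any common multiple of 8 and 3 is a multiple of their lcm; here gcd(8, 3) = 1, so lcm(8, 3) = 8·3 = 24, so 24 ∣ r.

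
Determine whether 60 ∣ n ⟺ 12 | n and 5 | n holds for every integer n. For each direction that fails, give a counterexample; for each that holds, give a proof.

(→) If 60 ∣ n, write n = 60q. Since 60 = 5·12, n = 12·(5q), so 12 ∣ n; and since 60 = 12·5, n = 5·(12q), so 5 ∣ n.

(←) Suppose 12 ∣ n and 5 ∣ n. Any common multiple of 12 and 5 is a multiple of their lcm; here gcd(12, 5) = 1, so lcm(12, 5) = 12·5 = 60, so 60 ∣ n.

Both directions hold; the statement is true.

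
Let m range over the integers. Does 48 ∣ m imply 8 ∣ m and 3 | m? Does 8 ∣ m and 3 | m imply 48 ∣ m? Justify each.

Only the forward implication holds.

Converse. This fails: take m = 24. Both 8 ∣ 24 and 3 ∣ 24, yet 24 is not a multiple of 48 (since 24 = 0·48 + 24), so 48 ∤ 24.

Forward direction. If 48 ∣ m, write m = 48q. Since 48 = 6·8, m = 8·(6q), so 8 ∣ m; and since 48 = 16·3, m = 3·(16q), so 3 ∣ m.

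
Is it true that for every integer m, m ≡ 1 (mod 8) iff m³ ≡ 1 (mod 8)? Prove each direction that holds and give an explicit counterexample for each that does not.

Both directions hold.

Forward direction. Suppose m ≡ 1 (mod 8). Write m = 8j + 1. Then (8j + 1)³ = 512j³ + 192j² + 24j + 1 = 8(64j³ + 24j² + 3j) + 1, so m³ ≡ 1 (mod 8).

Converse. For the converse, argue contrapositively. If m ≢ 1 (mod 8), then m is congruent to one of 0, 2, 3, 4, 5, 6, 7 modulo 8, and these give m³ ≡ 0, 0, 3, 0, 5, 0, 7 respectively — never 1.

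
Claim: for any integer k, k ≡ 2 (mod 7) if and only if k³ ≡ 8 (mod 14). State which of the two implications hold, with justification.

(⇒) fails and (⇐) fails.

(⟹) This fails: take k = 9. Then 9 ≡ 2 (mod 7), but 9³ = 729 ≡ 1 (mod 14), not 8.

(⟸) This fails: take k = 4. Then 4³ = 64 ≡ 8 (mod 14), yet 4 ≡ 4 (mod 7), not 2.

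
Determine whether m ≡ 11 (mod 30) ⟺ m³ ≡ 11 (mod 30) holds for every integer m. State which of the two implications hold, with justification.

[⇐] Suppose m³ ≡ 11 (mod 30). The only residue r in {0, …, 29} with r³ ≡ 11 (mod 30) is r = 11, so m ≡ 11 (mod 30).

[⇒] Suppose m ≡ 11 (mod 30). Write m = 30j + 11. Then (30j + 11)³ = 27000j³ + 29700j² + 10890j + 1331 = 30(900j³ + 990j² + 363j + 44) + 11, so m³ ≡ 11 (mod 30).

Both directions hold; the statement is true.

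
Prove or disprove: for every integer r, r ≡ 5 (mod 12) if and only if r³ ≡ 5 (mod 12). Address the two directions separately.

Both implications hold.

(⟹) Suppose r ≡ 5 (mod 12). Write r = 12j + 5. Then (12j + 5)³ = 1728j³ + 2160j² + 900j + 125 = 12(144j³ + 180j² + 75j + 10) + 5, so r³ ≡ 5 (mod 12).

(⟸) For the converse, argue contrapositively. If r ≢ 5 (mod 12), then r is congruent to one of 0, 1, 2, 3, 4, 6, 7, 8, 9, 10, 11 modulo 12, and these give r³ ≡ 0, 1, 8, 3, 4, 0, 7, 8, 9, 4, 11 respectively — never 5.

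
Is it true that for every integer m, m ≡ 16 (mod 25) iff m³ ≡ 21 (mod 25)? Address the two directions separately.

[⇐] Suppose m³ ≡ 21 (mod 25). The only residue r in {0, …, 24} with r³ ≡ 21 (mod 25) is r = 16, so m ≡ 16 (mod 25).

[⇒] Suppose m ≡ 16 (mod 25). Write m = 25j + 16. Then (25j + 16)³ = 15625j³ + 30000j² + 19200j + 4096 = 25(625j³ + 1200j² + 768j + 163) + 21, so m³ ≡ 21 (mod 25).

Both implications hold.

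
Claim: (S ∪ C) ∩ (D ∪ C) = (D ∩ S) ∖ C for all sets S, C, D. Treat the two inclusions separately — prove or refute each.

The sets are not equal: only the reverse inclusion holds.

Forward inclusion. This inclusion fails. Take S = ∅, C = {1}, D = ∅; then 1 ∈ (S ∪ C) ∩ (D ∪ C) but 1 ∉ (D ∩ S) ∖ C.

Reverse inclusion. Let x ∈ (D ∩ S) ∖ C. Then x ∈ S ∩ D and x ∉ C, from which x ∈ (S ∪ C) ∩ (D ∪ C).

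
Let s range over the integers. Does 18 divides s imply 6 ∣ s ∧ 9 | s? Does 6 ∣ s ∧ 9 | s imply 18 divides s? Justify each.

(⟹) If 18 ∣ s, write s = 18q. Since 18 = 3·6, s = 6·(3q), so 6 ∣ s; and since 18 = 2·9, s = 9·(2q), so 9 ∣ s.

(⟸) Suppose 6 ∣ s and 9 ∣ s. Any common multiple of 6 and 9 is a multiple of their lcm; here lcm(6, 9) = 6·9/gcd(6, 9) = 54/3 = 18, so 18 ∣ s.

The biconditional holds.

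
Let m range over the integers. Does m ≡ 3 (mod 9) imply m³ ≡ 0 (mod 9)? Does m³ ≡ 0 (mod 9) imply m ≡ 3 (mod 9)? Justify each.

(→) Suppose m ≡ 3 (mod 9). Write m = 9j + 3. Then (9j + 3)³ = 729j³ + 729j² + 243j + 27 = 9(81j³ + 81j² + 27j + 3) + 0, so m³ ≡ 0 (mod 9).

(←) This fails: take m = 0. Then 0³ = 0 ≡ 0 (mod 9), yet 0 ≡ 0 (mod 9), not 3.

Only the forward implication holds.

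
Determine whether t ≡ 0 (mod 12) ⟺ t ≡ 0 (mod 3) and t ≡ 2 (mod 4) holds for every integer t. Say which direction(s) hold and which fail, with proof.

Neither direction holds.

(⟹) This fails: t = 0 gives 0 ≡ 0 (mod 12) but 0 ≡ 0 (mod 4), so the conjunction on the right does not hold.

(⟸) This fails: t = 6 satisfies both congruences on the right (6 ≡ 0 mod 3 and 6 ≡ 2 mod 4) yet 6 ≡ 6 (mod 12), not 0.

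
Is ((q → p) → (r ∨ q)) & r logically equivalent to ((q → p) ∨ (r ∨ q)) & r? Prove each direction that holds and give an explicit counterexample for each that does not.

Equivalent; both directions hold.

(⇒) Assume the antecedent. If r is true, ((q → p) ∨ (r ∨ q)) & r reduces to true regardless of the other variables. If r is false, the antecedent cannot hold. Either way ((q → p) ∨ (r ∨ q)) & r holds.

(⇐) Assume the antecedent. If r is true, ((q → p) → (r ∨ q)) & r reduces to true regardless of the other variables. If r is false, the antecedent cannot hold. Either way ((q → p) → (r ∨ q)) & r holds.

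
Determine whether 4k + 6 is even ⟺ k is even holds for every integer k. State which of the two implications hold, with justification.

[⇒] This fails: take k = 7. Then 4k + 6 = 34, which is even, yet k = 7 is odd, not even.

[⇐] Suppose k is even. Since 4 is even, 4k is even for every k, so 4k + 6 has the same parity as 6, which is even. Hence 4k + 6 is even.

Not equivalent: only (⇐) holds.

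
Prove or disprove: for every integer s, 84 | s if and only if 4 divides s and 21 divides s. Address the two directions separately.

Both directions hold.

(⇒) If 84 ∣ s, write s = 84q. Since 84 = 21·4, s = 4·(21q), so 4 ∣ s; and since 84 = 4·21, s = 21·(4q), so 21 ∣ s.

(⇐) Suppose 4 ∣ s and 21 ∣ s. Any common multiple of 4 and 21 is a multiple of their lcm; here gcd(4, 21) = 1, so lcm(4, 21) = 4·21 = 84, so 84 ∣ s.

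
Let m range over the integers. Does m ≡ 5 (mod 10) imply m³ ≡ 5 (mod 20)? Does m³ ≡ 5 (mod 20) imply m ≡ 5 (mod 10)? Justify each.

The forward direction fails; the converse holds.

(⟸) The residues r modulo 20 with r³ ≡ 5 (mod 20) are exactly {5}, and each is ≡ 5 (mod 10).

(⟹) This fails: take m = 15. Then 15 ≡ 5 (mod 10), but 15³ = 3375 ≡ 15 (mod 20), not 5.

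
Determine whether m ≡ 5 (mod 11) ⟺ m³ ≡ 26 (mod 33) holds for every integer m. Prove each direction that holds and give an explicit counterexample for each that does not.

(⇒) This fails: take m = 16. Then 16 ≡ 5 (mod 11), but 16³ = 4096 ≡ 4 (mod 33), not 26.

(⇐) Conversely, the residues r modulo 33 with r³ ≡ 26 (mod 33) are exactly {5}, and each is ≡ 5 (mod 11).

The forward direction fails; the converse holds.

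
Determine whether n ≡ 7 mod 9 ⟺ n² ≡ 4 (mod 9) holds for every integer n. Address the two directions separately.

Forward direction. Suppose n ≡ 7 mod 9. Write n = 9j + 7. Then (9j + 7)² = 81j² + 126j + 49 = 9(9j² + 14j + 5) + 4, so n² ≡ 4 (mod 9).

Converse. This fails: take n = 2. Then 2² = 4 ≡ 4 (mod 9), yet 2 ≡ 2 (mod 9), not 7.

Only the forward direction holds.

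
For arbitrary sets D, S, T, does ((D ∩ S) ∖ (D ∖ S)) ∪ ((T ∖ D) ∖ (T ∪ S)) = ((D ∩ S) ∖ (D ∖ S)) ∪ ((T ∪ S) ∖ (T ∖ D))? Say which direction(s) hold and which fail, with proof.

The sets are not equal: only the forward inclusion holds.

(⊇) This inclusion fails. Take D = ∅, S = {1}, T = ∅; then 1 ∈ ((D ∩ S) ∖ (D ∖ S)) ∪ ((T ∪ S) ∖ (T ∖ D)) but 1 ∉ ((D ∩ S) ∖ (D ∖ S)) ∪ ((T ∖ D) ∖ (T ∪ S)).

(⊆) Let x ∈ ((D ∩ S) ∖ (D ∖ S)) ∪ ((T ∖ D) ∖ (T ∪ S)). Then either x ∈ D ∩ S and x ∉ T; or x ∈ D ∩ S ∩ T. In each case x ∈ ((D ∩ S) ∖ (D ∖ S)) ∪ ((T ∪ S) ∖ (T ∖ D)), so ((D ∩ S) ∖ (D ∖ S)) ∪ ((T ∖ D) ∖ (T ∪ S)) ⊆ ((D ∩ S) ∖ (D ∖ S)) ∪ ((T ∪ S) ∖ (T ∖ D)).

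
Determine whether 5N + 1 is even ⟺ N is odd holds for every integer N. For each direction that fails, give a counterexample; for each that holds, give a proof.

(→) Suppose 5N + 1 is even. Since 5 is odd, 5N and N have the same parity, so 5N + 1 ≡ N + 1 (mod 2). As 1 is odd, 5N + 1 is even exactly when N is odd. Thus N is odd.

(←) Conversely, suppose N is odd; write N = 2j + 1. Then 5N + 1 = 5·(2j + 1) + 1 = 2·5j + 6, which is even.

Both directions hold; the statement is true.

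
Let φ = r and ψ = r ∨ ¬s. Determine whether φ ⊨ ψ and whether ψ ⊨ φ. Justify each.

(⇒) Assume the antecedent. If s is true, the antecedent forces (s = T, r = T), and r ∨ ¬s holds there. If s is false, r ∨ ¬s reduces to true regardless of the other variables. Either way r ∨ ¬s holds.

(⇐) This fails. Under s = F, r = F, the left side is false but the right side is true.

Only the forward direction holds.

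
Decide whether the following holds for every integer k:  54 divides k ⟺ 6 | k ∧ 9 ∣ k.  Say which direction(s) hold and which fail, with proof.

(⟹) If 54 ∣ k, write k = 54q. Since 54 = 9·6, k = 6·(9q), so 6 ∣ k; and since 54 = 6·9, k = 9·(6q), so 9 ∣ k.

(⟸) This fails: take k = 18. Both 6 ∣ 18 and 9 ∣ 18, yet 18 is not a multiple of 54 (since 18 = 0·54 + 18), so 54 ∤ 18.

Not equivalent: only (⇒) holds.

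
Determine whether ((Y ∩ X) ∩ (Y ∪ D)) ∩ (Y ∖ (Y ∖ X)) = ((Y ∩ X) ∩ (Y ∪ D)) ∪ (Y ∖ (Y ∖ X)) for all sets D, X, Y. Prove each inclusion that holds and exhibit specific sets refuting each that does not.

(⟹) Let x ∈ ((Y ∩ X) ∩ (Y ∪ D)) ∩ (Y ∖ (Y ∖ X)). Then either x ∈ X ∩ Y and x ∉ D; or x ∈ D ∩ X ∩ Y. In each case x ∈ ((Y ∩ X) ∩ (Y ∪ D)) ∪ (Y ∖ (Y ∖ X)), so ((Y ∩ X) ∩ (Y ∪ D)) ∩ (Y ∖ (Y ∖ X)) ⊆ ((Y ∩ X) ∩ (Y ∪ D)) ∪ (Y ∖ (Y ∖ X)).

(⟸) Let x ∈ ((Y ∩ X) ∩ (Y ∪ D)) ∪ (Y ∖ (Y ∖ X)). Then either x ∈ X ∩ Y and x ∉ D; or x ∈ D ∩ X ∩ Y. In each case x ∈ ((Y ∩ X) ∩ (Y ∪ D)) ∩ (Y ∖ (Y ∖ X)), so ((Y ∩ X) ∩ (Y ∪ D)) ∪ (Y ∖ (Y ∖ X)) ⊆ ((Y ∩ X) ∩ (Y ∪ D)) ∩ (Y ∖ (Y ∖ X)).

Both inclusions hold.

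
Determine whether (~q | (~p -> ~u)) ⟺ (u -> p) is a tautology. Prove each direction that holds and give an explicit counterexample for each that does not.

[⇒] This fails. Under q = F, p = F, u = T, the left side is true but the right side is false.

[⇐] Assume the antecedent. If p is true, ~q | (~p -> ~u) reduces to true regardless of the other variables. If p is false, the antecedent forces (q = F, p = F, u = F) or (q = T, p = F, u = F), and ~q | (~p -> ~u) holds there. Either way ~q | (~p -> ~u) holds.

(⇒) fails; (⇐) holds.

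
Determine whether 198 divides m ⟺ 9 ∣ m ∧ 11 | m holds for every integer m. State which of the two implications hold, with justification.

The forward direction holds; the converse fails.

Converse. This fails: take m = 99. Both 9 ∣ 99 and 11 ∣ 99, yet 99 is not a multiple of 198 (since 99 = 0·198 + 99), so 198 ∤ 99.

Forward direction. If 198 ∣ m, write m = 198q. Since 198 = 22·9, m = 9·(22q), so 9 ∣ m; and since 198 = 18·11, m = 11·(18q), so 11 ∣ m.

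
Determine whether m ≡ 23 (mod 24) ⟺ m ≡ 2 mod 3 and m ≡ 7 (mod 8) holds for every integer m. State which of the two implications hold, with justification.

(←) If m ≡ 2 (mod 3) and m ≡ 7 (mod 8), then by the Chinese remainder theorem m ≡ 23 (mod 24). This is exactly m ≡ 23 (mod 24).

(→) Suppose m ≡ 23 (mod 24); write m = 24j + 23. Since 3 ∣ 24, reducing mod 3 gives m ≡ 23 ≡ 2 (mod 3); since 8 ∣ 24, reducing mod 8 gives m ≡ 23 ≡ 7 (mod 8).

Both directions hold.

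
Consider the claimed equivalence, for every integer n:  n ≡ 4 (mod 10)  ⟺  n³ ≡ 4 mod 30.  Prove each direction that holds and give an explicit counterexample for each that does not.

(⟸) The residues r modulo 30 with r³ ≡ 4 (mod 30) are exactly {4}, and each is ≡ 4 (mod 10).

(⟹) This fails: take n = 14. Then 14 ≡ 4 (mod 10), but 14³ = 2744 ≡ 14 (mod 30), not 4.

Only the reverse direction holds.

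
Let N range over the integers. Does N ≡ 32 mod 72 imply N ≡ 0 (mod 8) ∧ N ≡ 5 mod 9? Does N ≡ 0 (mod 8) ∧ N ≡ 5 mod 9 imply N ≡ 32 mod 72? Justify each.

Both directions hold; the statement is true.

[⇒] Suppose N ≡ 32 (mod 72); write N = 72j + 32. Since 8 ∣ 72, reducing mod 8 gives N ≡ 32 ≡ 0 (mod 8); since 9 ∣ 72, reducing mod 9 gives N ≡ 32 ≡ 5 (mod 9).

[⇐] Conversely, if N ≡ 0 (mod 8) and N ≡ 5 (mod 9), then by the Chinese remainder theorem N ≡ 32 (mod 72). This is exactly N ≡ 32 (mod 72).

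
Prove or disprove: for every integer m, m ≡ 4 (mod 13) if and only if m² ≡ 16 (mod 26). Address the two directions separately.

(⇒) This fails: take m = 17. Then 17 ≡ 4 (mod 13), but 17² = 289 ≡ 3 (mod 26), not 16.

(⇐) This fails: take m = 22. Then 22² = 484 ≡ 16 (mod 26), yet 22 ≡ 9 (mod 13), not 4.

Both directions fail.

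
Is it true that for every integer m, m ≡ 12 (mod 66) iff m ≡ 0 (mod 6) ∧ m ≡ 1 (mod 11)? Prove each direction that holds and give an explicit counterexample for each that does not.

The biconditional holds.

Forward direction. Suppose m ≡ 12 (mod 66); write m = 66j + 12. Since 6 ∣ 66, reducing mod 6 gives m ≡ 12 ≡ 0 (mod 6); since 11 ∣ 66, reducing mod 11 gives m ≡ 12 ≡ 1 (mod 11).

Converse. If m ≡ 0 (mod 6) and m ≡ 1 (mod 11), then by the Chinese remainder theorem m ≡ 12 (mod 66). This is exactly m ≡ 12 (mod 66).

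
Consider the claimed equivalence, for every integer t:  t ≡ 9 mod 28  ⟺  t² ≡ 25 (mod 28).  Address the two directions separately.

Only the forward direction holds.

[⇒] Suppose t ≡ 9 mod 28. Write t = 28j + 9. Then (28j + 9)² = 784j² + 504j + 81 = 28(28j² + 18j + 2) + 25, so t² ≡ 25 (mod 28).

[⇐] This fails: take t = 5. Then 5² = 25 ≡ 25 (mod 28), yet 5 ≡ 5 (mod 28), not 9.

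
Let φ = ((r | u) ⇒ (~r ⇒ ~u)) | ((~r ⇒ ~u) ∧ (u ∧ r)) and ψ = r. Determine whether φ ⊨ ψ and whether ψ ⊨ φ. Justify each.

(⇐) Assume the antecedent. If r is true, the consequent reduces to true regardless of the other variables. If r is false, the antecedent cannot hold. Either way the consequent holds.

(⇒) This fails. Under r = F, u = F, the left side is true but the right side is false.

(⇒) fails; (⇐) holds.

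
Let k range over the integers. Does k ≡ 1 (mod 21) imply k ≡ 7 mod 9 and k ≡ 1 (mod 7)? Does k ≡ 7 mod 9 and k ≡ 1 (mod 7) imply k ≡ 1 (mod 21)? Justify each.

(⇒) This fails: k = 1 gives 1 ≡ 1 (mod 21) but 1 ≡ 1 (mod 9), so the conjunction on the right does not hold.

(⇐) Conversely, if k ≡ 7 (mod 9) and k ≡ 1 (mod 7), then by the Chinese remainder theorem k ≡ 43 (mod 63). Since 43 ≡ 1 (mod 21) and 21 ∣ 63, we get k ≡ 1 (mod 21).

Only the reverse direction holds.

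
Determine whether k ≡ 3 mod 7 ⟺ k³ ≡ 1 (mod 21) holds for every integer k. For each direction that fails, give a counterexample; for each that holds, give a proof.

Neither direction holds.

(⇒) This fails: take k = 3. Then 3 ≡ 3 (mod 7), but 3³ = 27 ≡ 6 (mod 21), not 1.

(⇐) This fails: take k = 1. Then 1³ = 1 ≡ 1 (mod 21), yet 1 ≡ 1 (mod 7), not 3.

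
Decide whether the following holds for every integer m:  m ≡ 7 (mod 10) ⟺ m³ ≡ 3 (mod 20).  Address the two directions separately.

(⟹) This fails: take m = 17. Then 17 ≡ 7 (mod 10), but 17³ = 4913 ≡ 13 (mod 20), not 3.

(⟸) Conversely, the residues r modulo 20 with r³ ≡ 3 (mod 20) are exactly {7}, and each is ≡ 7 (mod 10).

(⇒) fails; (⇐) holds.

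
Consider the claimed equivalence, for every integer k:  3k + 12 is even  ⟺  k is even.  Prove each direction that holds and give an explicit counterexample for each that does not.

Forward direction. Suppose 3k + 12 is even. Since 3 is odd, 3k and k have the same parity, so 3k + 12 ≡ k + 12 (mod 2). As 12 is even, 3k + 12 is even exactly when k is even. Thus k is even.

Converse. Suppose k is even; write k = 2j. Then 3k + 12 = 3·(2j) + 12 = 2·3j + 12, which is even.

Both implications hold.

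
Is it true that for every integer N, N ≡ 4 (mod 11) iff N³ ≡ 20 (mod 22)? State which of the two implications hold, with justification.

(⟹) This fails: take N = 15. Then 15 ≡ 4 (mod 11), but 15³ = 3375 ≡ 9 (mod 22), not 20.

(⟸) Conversely, the residues r modulo 22 with r³ ≡ 20 (mod 22) are exactly {4}, and each is ≡ 4 (mod 11).

Only the reverse direction holds.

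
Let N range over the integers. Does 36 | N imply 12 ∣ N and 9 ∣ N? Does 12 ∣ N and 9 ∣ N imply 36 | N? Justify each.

(→) If 36 ∣ N, write N = 36q. Since 36 = 3·12, N = 12·(3q), so 12 ∣ N; and since 36 = 4·9, N = 9·(4q), so 9 ∣ N.

(←) Suppose 12 ∣ N and 9 ∣ N. Any common multiple of 12 and 9 is a multiple of their lcm; here lcm(12, 9) = 12·9/gcd(12, 9) = 108/3 = 36, so 36 ∣ N.

Equivalent; both directions hold.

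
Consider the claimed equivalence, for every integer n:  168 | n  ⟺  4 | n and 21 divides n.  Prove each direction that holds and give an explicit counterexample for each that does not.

(⇒) holds; (⇐) fails.

[⇐] This fails: take n = 84. Both 4 ∣ 84 and 21 ∣ 84, yet 84 is not a multiple of 168 (since 84 = 0·168 + 84), so 168 ∤ 84.

[⇒] If 168 ∣ n, write n = 168q. Since 168 = 42·4, n = 4·(42q), so 4 ∣ n; and since 168 = 8·21, n = 21·(8q), so 21 ∣ n.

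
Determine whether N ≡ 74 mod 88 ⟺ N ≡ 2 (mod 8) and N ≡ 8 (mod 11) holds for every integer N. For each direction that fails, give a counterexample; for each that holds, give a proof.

[⇒] Suppose N ≡ 74 (mod 88); write N = 88j + 74. Since 8 ∣ 88, reducing mod 8 gives N ≡ 74 ≡ 2 (mod 8); since 11 ∣ 88, reducing mod 11 gives N ≡ 74 ≡ 8 (mod 11).

[⇐] Conversely, if N ≡ 2 (mod 8) and N ≡ 8 (mod 11), then by the Chinese remainder theorem N ≡ 74 (mod 88). This is exactly N ≡ 74 (mod 88).

Both directions hold.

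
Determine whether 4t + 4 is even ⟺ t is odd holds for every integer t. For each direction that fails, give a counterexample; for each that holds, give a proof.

Not equivalent: only (⇐) holds.

[⇒] This fails: take t = 4. Then 4t + 4 = 20, which is even, yet t = 4 is even, not odd.

[⇐] Suppose t is odd. Since 4 is even, 4t is even for every t, so 4t + 4 has the same parity as 4, which is even. Hence 4t + 4 is even.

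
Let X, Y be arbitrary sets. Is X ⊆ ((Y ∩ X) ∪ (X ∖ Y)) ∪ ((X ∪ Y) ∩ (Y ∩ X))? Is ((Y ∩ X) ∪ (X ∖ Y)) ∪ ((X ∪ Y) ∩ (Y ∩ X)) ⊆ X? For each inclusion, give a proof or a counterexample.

The two sets are equal.

(⟹) Let x ∈ X. Then either x ∈ X and x ∉ Y; or x ∈ X ∩ Y. In each case x ∈ ((Y ∩ X) ∪ (X ∖ Y)) ∪ ((X ∪ Y) ∩ (Y ∩ X)), so X ⊆ ((Y ∩ X) ∪ (X ∖ Y)) ∪ ((X ∪ Y) ∩ (Y ∩ X)).

(⟸) Let x ∈ ((Y ∩ X) ∪ (X ∖ Y)) ∪ ((X ∪ Y) ∩ (Y ∩ X)). Then either x ∈ X and x ∉ Y; or x ∈ X ∩ Y. In each case x ∈ X, so ((Y ∩ X) ∪ (X ∖ Y)) ∪ ((X ∪ Y) ∩ (Y ∩ X)) ⊆ X.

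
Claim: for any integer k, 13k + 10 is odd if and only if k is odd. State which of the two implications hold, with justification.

(→) Suppose 13k + 10 is odd. Since 13 is odd, 13k and k have the same parity, so 13k + 10 ≡ k + 10 (mod 2). As 10 is even, 13k + 10 is odd exactly when k is odd. Thus k is odd.

(←) Conversely, suppose k is odd; write k = 2j + 1. Then 13k + 10 = 13·(2j + 1) + 10 = 2·13j + 23, which is odd.

The biconditional holds.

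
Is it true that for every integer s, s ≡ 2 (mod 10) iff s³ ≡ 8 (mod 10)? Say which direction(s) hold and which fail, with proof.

(→) Suppose s ≡ 2 (mod 10). Write s = 10j + 2. Then (10j + 2)³ = 1000j³ + 600j² + 120j + 8 = 10(100j³ + 60j² + 12j) + 8, so s³ ≡ 8 (mod 10).

(←) Conversely, suppose s³ ≡ 8 (mod 10). The only residue r in {0, …, 9} with r³ ≡ 8 (mod 10) is r = 2, so s ≡ 2 (mod 10).

Equivalent; both directions hold.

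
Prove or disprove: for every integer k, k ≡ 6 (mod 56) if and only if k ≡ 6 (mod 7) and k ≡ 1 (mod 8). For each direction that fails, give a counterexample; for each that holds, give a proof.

Neither implication holds.

Forward direction. This fails: k = 6 gives 6 ≡ 6 (mod 56) but 6 ≡ 6 (mod 8), so the conjunction on the right does not hold.

Converse. This fails: k = 41 satisfies both congruences on the right (41 ≡ 6 mod 7 and 41 ≡ 1 mod 8) yet 41 ≡ 41 (mod 56), not 6.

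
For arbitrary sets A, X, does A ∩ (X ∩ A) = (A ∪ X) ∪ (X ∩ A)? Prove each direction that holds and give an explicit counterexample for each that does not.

Only the forward inclusion holds.

Forward inclusion. Let x ∈ A ∩ (X ∩ A). Then x ∈ A ∩ X, from which x ∈ (A ∪ X) ∪ (X ∩ A).

Reverse inclusion. This inclusion fails. Take A = {1}, X = ∅; then 1 ∈ (A ∪ X) ∪ (X ∩ A) but 1 ∉ A ∩ (X ∩ A).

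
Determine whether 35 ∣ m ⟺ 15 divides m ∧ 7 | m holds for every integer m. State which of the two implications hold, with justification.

(⇒) This fails: take m = 35. Certainly 35 ∣ 35, but 15 ∤ 35.

(⇐) Suppose 15 ∣ m and 7 ∣ m. Any common multiple of 15 and 7 is a multiple of their lcm; here gcd(15, 7) = 1, so lcm(15, 7) = 15·7 = 105, so 105 ∣ m. Since 35 ∣ 105, it follows that 35 ∣ m.

The forward direction fails; the converse holds.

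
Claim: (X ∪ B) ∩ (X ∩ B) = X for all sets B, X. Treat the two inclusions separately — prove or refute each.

The sets are not equal: only the forward inclusion holds.

Reverse inclusion. This inclusion fails. Take B = ∅, X = {1}; then 1 ∈ X but 1 ∉ (X ∪ B) ∩ (X ∩ B).

Forward inclusion. Let x ∈ (X ∪ B) ∩ (X ∩ B). Then x ∈ B ∩ X, from which x ∈ X.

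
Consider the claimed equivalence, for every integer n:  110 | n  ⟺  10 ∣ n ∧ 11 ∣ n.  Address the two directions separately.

[⇒] If 110 ∣ n, write n = 110q. Since 110 = 11·10, n = 10·(11q), so 10 ∣ n; and since 110 = 10·11, n = 11·(10q), so 11 ∣ n.

[⇐] Suppose 10 ∣ n and 11 ∣ n. Any common multiple of 10 and 11 is a multiple of their lcm; here gcd(10, 11) = 1, so lcm(10, 11) = 10·11 = 110, so 110 ∣ n.

Both directions hold; the statement is true.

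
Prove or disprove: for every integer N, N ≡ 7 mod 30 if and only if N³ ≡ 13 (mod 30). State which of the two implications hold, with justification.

(⟹) Suppose N ≡ 7 mod 30. Write N = 30j + 7. Then (30j + 7)³ = 27000j³ + 18900j² + 4410j + 343 = 30(900j³ + 630j² + 147j + 11) + 13, so N³ ≡ 13 (mod 30).

(⟸) Conversely, suppose N³ ≡ 13 (mod 30). The only residue r in {0, …, 29} with r³ ≡ 13 (mod 30) is r = 7, so N ≡ 7 (mod 30).

Both implications hold.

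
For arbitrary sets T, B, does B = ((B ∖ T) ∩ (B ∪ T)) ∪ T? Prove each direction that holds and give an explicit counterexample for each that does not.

(⊆) holds; (⊇) fails.

(⟹) Let x ∈ B. Then either x ∈ B and x ∉ T; or x ∈ T ∩ B. In each case x ∈ ((B ∖ T) ∩ (B ∪ T)) ∪ T, so B ⊆ ((B ∖ T) ∩ (B ∪ T)) ∪ T.

(⟸) This inclusion fails. Take T = {1}, B = ∅; then 1 ∈ ((B ∖ T) ∩ (B ∪ T)) ∪ T but 1 ∉ B.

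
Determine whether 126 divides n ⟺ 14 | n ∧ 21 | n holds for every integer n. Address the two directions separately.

Only the forward implication holds.

(⇒) If 126 ∣ n, write n = 126q. Since 126 = 9·14, n = 14·(9q), so 14 ∣ n; and since 126 = 6·21, n = 21·(6q), so 21 ∣ n.

(⇐) This fails: take n = 42. Both 14 ∣ 42 and 21 ∣ 42, yet 42 is not a multiple of 126 (since 42 = 0·126 + 42), so 126 ∤ 42.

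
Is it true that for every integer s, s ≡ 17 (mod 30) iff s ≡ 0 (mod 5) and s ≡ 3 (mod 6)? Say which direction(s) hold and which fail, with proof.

(⟹) This fails: s = 17 gives 17 ≡ 17 (mod 30) but 17 ≡ 2 (mod 5), so the conjunction on the right does not hold.

(⟸) This fails: s = 15 satisfies both congruences on the right (15 ≡ 0 mod 5 and 15 ≡ 3 mod 6) yet 15 ≡ 15 (mod 30), not 17.

Both directions fail.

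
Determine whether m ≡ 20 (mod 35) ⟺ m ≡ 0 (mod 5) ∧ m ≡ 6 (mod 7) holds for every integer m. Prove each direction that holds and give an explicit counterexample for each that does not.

(⟹) Suppose m ≡ 20 (mod 35); write m = 35j + 20. Since 5 ∣ 35, reducing mod 5 gives m ≡ 20 ≡ 0 (mod 5); since 7 ∣ 35, reducing mod 7 gives m ≡ 20 ≡ 6 (mod 7).

(⟸) Conversely, if m ≡ 0 (mod 5) and m ≡ 6 (mod 7), then by the Chinese remainder theorem m ≡ 20 (mod 35). This is exactly m ≡ 20 (mod 35).

The biconditional holds.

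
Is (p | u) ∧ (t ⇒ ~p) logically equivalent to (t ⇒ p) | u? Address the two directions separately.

(→) Assume the antecedent. If t is true, the antecedent forces (t = T, p = F, u = T), and (t ⇒ p) | u holds there. If t is false, (t ⇒ p) | u reduces to true regardless of the other variables. Either way (t ⇒ p) | u holds.

(←) This fails. Under t = F, p = F, u = F, the left side is false but the right side is true.

(⇒) holds; (⇐) fails.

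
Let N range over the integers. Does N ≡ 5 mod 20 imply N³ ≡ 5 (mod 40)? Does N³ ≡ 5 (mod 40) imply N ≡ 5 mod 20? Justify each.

(→) This fails: take N = 25. Then 25 ≡ 5 (mod 20), but 25³ = 15625 ≡ 25 (mod 40), not 5.

(←) Conversely, the residues r modulo 40 with r³ ≡ 5 (mod 40) are exactly {5}, and each is ≡ 5 (mod 20).

Not equivalent: only (⇐) holds.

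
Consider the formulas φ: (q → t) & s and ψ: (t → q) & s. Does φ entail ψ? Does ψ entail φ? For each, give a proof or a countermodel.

(⇒) This fails. Under t = T, s = T, q = F, the left side is true but the right side is false.

(⇐) This fails. Under t = F, s = T, q = T, the left side is false but the right side is true.

(⇒) fails and (⇐) fails.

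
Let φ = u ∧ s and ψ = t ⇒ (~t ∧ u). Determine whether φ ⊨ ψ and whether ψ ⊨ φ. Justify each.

Both directions fail.

(⟹) This fails. Under u = T, t = T, s = T, the left side is true but the right side is false.

(⟸) This fails. Under u = F, t = F, s = F, the left side is false but the right side is true.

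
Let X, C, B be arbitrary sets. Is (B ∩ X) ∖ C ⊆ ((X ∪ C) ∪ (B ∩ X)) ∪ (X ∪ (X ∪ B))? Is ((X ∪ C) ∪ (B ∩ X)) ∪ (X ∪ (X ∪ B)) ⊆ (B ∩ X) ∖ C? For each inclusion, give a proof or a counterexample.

(⟹) Let x ∈ (B ∩ X) ∖ C. Then x ∈ X ∩ B and x ∉ C, from which x ∈ ((X ∪ C) ∪ (B ∩ X)) ∪ (X ∪ (X ∪ B)).

(⟸) This inclusion fails. Take X = {1}, C = ∅, B = ∅; then 1 ∈ ((X ∪ C) ∪ (B ∩ X)) ∪ (X ∪ (X ∪ B)) but 1 ∉ (B ∩ X) ∖ C.

The sets are not equal: only the forward inclusion holds.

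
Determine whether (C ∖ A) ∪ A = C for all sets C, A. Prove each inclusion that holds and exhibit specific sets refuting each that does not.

The sets are not equal: only the reverse inclusion holds.

(⊇) Let x ∈ C. Then either x ∈ C and x ∉ A; or x ∈ C ∩ A. In each case x ∈ (C ∖ A) ∪ A, so C ⊆ (C ∖ A) ∪ A.

(⊆) This inclusion fails. Take C = ∅, A = {1}; then 1 ∈ (C ∖ A) ∪ A but 1 ∉ C.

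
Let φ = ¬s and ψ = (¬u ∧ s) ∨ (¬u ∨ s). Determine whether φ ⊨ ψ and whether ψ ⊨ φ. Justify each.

(⇒) fails and (⇐) fails.

Forward direction. This fails. Under s = F, u = T, the left side is true but the right side is false.

Converse. This fails. Under s = T, u = F, the left side is false but the right side is true.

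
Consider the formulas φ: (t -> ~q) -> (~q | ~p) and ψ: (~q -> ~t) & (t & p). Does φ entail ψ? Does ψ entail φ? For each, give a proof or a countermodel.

The forward direction fails; the converse holds.

Converse. Assume the antecedent. If q is true, the antecedent forces (q = T, t = T, p = T), and (t -> ~q) -> (~q | ~p) holds there. If q is false, the antecedent cannot hold. Either way (t -> ~q) -> (~q | ~p) holds.

Forward direction. This fails. Under q = F, t = F, p = F, the left side is true but the right side is false.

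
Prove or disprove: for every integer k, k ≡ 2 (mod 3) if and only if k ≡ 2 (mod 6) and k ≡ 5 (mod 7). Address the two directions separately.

[⇒] This fails: k = 32 gives 32 ≡ 2 (mod 3) but 32 ≡ 4 (mod 7), so the conjunction on the right does not hold.

[⇐] Conversely, if k ≡ 2 (mod 6) and k ≡ 5 (mod 7), then by the Chinese remainder theorem k ≡ 26 (mod 42). Since 26 ≡ 2 (mod 3) and 3 ∣ 42, we get k ≡ 2 (mod 3).

The forward direction fails; the converse holds.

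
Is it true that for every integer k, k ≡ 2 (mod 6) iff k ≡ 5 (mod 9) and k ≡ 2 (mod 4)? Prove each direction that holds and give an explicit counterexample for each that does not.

Not equivalent: only (⇐) holds.

(→) This fails: k = 32 gives 32 ≡ 2 (mod 6) but 32 ≡ 0 (mod 4), so the conjunction on the right does not hold.

(←) Conversely, if k ≡ 5 (mod 9) and k ≡ 2 (mod 4), then by the Chinese remainder theorem k ≡ 14 (mod 36). Since 14 ≡ 2 (mod 6) and 6 ∣ 36, we get k ≡ 2 (mod 6).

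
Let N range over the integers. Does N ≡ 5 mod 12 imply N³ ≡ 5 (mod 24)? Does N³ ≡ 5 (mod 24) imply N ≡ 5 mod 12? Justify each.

(⇒) fails; (⇐) holds.

(⟹) This fails: take N = 17. Then 17 ≡ 5 (mod 12), but 17³ = 4913 ≡ 17 (mod 24), not 5.

(⟸) Conversely, the residues r modulo 24 with r³ ≡ 5 (mod 24) are exactly {5}, and each is ≡ 5 (mod 12).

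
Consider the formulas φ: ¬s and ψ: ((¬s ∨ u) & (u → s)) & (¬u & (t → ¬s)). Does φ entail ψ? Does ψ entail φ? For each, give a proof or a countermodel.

(⇒) fails; (⇐) holds.

[⇒] This fails. Under s = F, u = T, t = F, the left side is true but the right side is false.

[⇐] Assume the antecedent. If s is true, the antecedent cannot hold. If s is false, ¬s reduces to true regardless of the other variables. Either way ¬s holds.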